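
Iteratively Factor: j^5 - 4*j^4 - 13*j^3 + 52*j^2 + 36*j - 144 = (j + 2)*(j^4 - 6*j^3 - j^2 + 54*j - 72) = (j - 3)*(j + 2)*(j^3 - 3*j^2 - 10*j + 24) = (j - 3)*(j - 2)*(j + 2)*(j^2 - j - 12) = (j - 4)*(j - 3)*(j - 2)*(j + 2)*(j + 3)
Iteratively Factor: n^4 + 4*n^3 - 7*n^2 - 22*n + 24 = (n + 4)*(n^3 - 7*n + 6) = (n - 1)*(n + 4)*(n^2 + n - 6) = (n - 2)*(n - 1)*(n + 4)*(n + 3)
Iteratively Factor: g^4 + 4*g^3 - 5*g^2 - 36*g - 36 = (g + 2)*(g^3 + 2*g^2 - 9*g - 18) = (g - 3)*(g + 2)*(g^2 + 5*g + 6) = (g - 3)*(g + 2)^2*(g + 3)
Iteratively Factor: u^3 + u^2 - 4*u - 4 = (u + 1)*(u^2 - 4) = (u - 2)*(u + 1)*(u + 2)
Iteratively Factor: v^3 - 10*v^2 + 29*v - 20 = (v - 4)*(v^2 - 6*v + 5) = (v - 5)*(v - 4)*(v - 1)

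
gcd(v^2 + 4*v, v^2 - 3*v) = v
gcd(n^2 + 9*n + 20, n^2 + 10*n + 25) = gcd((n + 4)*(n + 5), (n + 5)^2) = n + 5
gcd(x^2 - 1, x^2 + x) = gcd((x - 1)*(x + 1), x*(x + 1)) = x + 1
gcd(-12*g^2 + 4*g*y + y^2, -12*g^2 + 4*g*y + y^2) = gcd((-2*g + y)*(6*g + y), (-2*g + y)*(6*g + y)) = -12*g^2 + 4*g*y + y^2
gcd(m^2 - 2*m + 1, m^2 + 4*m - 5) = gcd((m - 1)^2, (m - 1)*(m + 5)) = m - 1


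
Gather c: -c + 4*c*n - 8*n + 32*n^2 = c*(4*n - 1) + 32*n^2 - 8*n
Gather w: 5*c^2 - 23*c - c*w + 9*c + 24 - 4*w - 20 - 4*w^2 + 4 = 5*c^2 - 14*c - 4*w^2 + w*(-c - 4) + 8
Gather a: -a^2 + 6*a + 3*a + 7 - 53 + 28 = -a^2 + 9*a - 18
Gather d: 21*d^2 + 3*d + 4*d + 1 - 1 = 21*d^2 + 7*d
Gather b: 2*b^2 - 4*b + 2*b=2*b^2 - 2*b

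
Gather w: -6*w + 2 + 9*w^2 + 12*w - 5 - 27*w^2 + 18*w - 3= -18*w^2 + 24*w - 6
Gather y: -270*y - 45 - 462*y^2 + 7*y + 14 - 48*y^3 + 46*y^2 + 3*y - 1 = -48*y^3 - 416*y^2 - 260*y - 32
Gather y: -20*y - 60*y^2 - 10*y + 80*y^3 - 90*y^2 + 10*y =80*y^3 - 150*y^2 - 20*y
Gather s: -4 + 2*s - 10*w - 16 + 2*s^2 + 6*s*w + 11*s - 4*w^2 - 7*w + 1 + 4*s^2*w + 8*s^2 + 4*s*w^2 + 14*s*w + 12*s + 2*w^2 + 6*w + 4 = s^2*(4*w + 10) + s*(4*w^2 + 20*w + 25) - 2*w^2 - 11*w - 15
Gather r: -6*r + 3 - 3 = -6*r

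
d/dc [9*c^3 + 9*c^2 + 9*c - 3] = 27*c^2 + 18*c + 9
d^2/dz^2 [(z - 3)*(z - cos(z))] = (z - 3)*cos(z) + 2*sin(z) + 2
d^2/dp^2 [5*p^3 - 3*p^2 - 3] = 30*p - 6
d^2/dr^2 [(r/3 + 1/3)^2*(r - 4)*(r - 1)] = 4*r^2/3 - 2*r - 10/9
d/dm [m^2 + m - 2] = 2*m + 1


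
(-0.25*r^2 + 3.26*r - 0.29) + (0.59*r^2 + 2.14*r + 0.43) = 0.34*r^2 + 5.4*r + 0.14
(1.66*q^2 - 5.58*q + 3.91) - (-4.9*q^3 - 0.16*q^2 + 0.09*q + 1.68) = 4.9*q^3 + 1.82*q^2 - 5.67*q + 2.23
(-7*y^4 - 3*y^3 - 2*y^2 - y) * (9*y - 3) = -63*y^5 - 6*y^4 - 9*y^3 - 3*y^2 + 3*y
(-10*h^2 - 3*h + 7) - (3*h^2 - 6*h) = -13*h^2 + 3*h + 7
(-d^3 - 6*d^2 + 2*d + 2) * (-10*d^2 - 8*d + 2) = 10*d^5 + 68*d^4 + 26*d^3 - 48*d^2 - 12*d + 4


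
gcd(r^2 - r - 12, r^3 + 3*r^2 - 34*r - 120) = 1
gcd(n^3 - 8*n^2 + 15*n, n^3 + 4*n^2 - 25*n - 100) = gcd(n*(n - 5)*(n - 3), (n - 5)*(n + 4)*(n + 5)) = n - 5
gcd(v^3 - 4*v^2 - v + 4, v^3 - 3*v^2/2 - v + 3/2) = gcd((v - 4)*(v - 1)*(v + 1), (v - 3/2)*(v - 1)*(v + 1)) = v^2 - 1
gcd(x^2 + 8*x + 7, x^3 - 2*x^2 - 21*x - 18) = x + 1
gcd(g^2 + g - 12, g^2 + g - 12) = g^2 + g - 12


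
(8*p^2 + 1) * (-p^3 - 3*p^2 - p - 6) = -8*p^5 - 24*p^4 - 9*p^3 - 51*p^2 - p - 6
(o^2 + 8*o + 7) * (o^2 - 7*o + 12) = o^4 + o^3 - 37*o^2 + 47*o + 84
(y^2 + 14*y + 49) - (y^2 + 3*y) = 11*y + 49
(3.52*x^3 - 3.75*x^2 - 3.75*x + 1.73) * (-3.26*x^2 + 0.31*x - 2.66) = -11.4752*x^5 + 13.3162*x^4 + 1.6993*x^3 + 3.1727*x^2 + 10.5113*x - 4.6018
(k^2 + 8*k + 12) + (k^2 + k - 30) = 2*k^2 + 9*k - 18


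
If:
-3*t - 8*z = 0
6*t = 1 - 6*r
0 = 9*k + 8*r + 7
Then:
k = -64*z/27 - 25/27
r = 8*z/3 + 1/6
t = -8*z/3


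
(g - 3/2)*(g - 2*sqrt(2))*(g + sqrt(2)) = g^3 - 3*g^2/2 - sqrt(2)*g^2 - 4*g + 3*sqrt(2)*g/2 + 6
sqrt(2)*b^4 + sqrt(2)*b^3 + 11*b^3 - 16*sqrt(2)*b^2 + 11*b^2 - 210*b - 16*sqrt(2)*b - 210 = (b - 3*sqrt(2))*(b + 7*sqrt(2)/2)*(b + 5*sqrt(2))*(sqrt(2)*b + sqrt(2))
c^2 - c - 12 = (c - 4)*(c + 3)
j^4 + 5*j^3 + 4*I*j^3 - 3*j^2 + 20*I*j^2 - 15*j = j*(j + 5)*(j + I)*(j + 3*I)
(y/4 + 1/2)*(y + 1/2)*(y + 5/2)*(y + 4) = y^4/4 + 9*y^3/4 + 109*y^2/16 + 63*y/8 + 5/2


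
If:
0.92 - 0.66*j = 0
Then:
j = 1.39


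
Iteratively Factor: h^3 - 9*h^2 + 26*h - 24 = (h - 4)*(h^2 - 5*h + 6) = (h - 4)*(h - 3)*(h - 2)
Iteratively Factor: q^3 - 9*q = (q + 3)*(q^2 - 3*q) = q*(q + 3)*(q - 3)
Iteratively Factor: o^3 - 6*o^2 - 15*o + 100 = (o + 4)*(o^2 - 10*o + 25) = (o - 5)*(o + 4)*(o - 5)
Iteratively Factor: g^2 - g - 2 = (g - 2)*(g + 1)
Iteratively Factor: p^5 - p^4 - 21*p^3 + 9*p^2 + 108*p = (p + 3)*(p^4 - 4*p^3 - 9*p^2 + 36*p) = (p + 3)^2*(p^3 - 7*p^2 + 12*p) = (p - 3)*(p + 3)^2*(p^2 - 4*p) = (p - 4)*(p - 3)*(p + 3)^2*(p)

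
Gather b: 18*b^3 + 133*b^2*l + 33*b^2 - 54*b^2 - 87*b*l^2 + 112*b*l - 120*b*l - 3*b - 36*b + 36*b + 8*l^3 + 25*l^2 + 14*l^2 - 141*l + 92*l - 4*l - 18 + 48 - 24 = 18*b^3 + b^2*(133*l - 21) + b*(-87*l^2 - 8*l - 3) + 8*l^3 + 39*l^2 - 53*l + 6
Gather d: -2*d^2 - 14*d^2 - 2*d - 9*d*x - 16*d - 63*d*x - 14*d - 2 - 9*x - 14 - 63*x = -16*d^2 + d*(-72*x - 32) - 72*x - 16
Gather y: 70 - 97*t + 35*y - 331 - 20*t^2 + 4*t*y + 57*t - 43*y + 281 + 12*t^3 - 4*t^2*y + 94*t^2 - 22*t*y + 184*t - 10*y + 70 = 12*t^3 + 74*t^2 + 144*t + y*(-4*t^2 - 18*t - 18) + 90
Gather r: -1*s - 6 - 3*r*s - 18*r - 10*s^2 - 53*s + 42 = r*(-3*s - 18) - 10*s^2 - 54*s + 36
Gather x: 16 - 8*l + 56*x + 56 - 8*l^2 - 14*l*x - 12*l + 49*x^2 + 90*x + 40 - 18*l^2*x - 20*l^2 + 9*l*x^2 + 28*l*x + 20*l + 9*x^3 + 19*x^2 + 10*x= -28*l^2 + 9*x^3 + x^2*(9*l + 68) + x*(-18*l^2 + 14*l + 156) + 112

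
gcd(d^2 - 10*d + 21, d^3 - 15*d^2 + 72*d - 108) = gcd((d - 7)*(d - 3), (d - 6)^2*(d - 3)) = d - 3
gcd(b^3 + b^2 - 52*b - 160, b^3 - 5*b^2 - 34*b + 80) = b^2 - 3*b - 40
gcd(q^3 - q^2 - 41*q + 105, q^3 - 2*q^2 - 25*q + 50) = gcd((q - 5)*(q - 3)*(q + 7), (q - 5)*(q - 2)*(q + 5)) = q - 5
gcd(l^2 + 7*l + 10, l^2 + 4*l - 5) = l + 5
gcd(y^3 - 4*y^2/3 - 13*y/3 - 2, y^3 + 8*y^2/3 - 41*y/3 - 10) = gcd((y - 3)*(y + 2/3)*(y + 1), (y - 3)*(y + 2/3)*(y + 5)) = y^2 - 7*y/3 - 2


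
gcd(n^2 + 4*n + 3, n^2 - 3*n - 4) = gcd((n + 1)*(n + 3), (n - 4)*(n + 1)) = n + 1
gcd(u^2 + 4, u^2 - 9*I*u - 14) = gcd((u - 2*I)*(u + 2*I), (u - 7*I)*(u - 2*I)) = u - 2*I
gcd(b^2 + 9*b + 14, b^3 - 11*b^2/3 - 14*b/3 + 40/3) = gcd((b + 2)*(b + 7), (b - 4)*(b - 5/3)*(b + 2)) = b + 2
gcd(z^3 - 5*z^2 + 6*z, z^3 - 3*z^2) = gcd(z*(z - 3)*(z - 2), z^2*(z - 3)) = z^2 - 3*z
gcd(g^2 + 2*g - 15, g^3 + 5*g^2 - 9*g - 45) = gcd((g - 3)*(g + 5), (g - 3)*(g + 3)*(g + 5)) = g^2 + 2*g - 15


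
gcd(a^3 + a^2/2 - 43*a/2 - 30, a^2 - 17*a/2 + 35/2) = a - 5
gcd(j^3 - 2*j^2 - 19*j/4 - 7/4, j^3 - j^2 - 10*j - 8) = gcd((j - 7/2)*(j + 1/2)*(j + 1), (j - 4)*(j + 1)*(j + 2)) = j + 1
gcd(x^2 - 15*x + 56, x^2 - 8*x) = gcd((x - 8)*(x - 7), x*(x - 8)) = x - 8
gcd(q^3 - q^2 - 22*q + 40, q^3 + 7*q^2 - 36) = q - 2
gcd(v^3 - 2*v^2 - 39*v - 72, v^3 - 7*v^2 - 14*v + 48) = v^2 - 5*v - 24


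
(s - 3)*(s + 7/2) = s^2 + s/2 - 21/2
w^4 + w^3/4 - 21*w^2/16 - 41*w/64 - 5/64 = (w - 5/4)*(w + 1/4)^2*(w + 1)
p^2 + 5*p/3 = p*(p + 5/3)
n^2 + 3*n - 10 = (n - 2)*(n + 5)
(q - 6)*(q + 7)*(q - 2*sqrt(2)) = q^3 - 2*sqrt(2)*q^2 + q^2 - 42*q - 2*sqrt(2)*q + 84*sqrt(2)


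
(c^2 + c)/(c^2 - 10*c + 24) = c*(c + 1)/(c^2 - 10*c + 24)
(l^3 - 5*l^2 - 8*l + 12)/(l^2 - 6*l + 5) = (l^2 - 4*l - 12)/(l - 5)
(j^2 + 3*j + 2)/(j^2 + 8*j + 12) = (j + 1)/(j + 6)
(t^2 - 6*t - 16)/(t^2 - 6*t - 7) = (-t^2 + 6*t + 16)/(-t^2 + 6*t + 7)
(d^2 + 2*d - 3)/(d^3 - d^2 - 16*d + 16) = (d + 3)/(d^2 - 16)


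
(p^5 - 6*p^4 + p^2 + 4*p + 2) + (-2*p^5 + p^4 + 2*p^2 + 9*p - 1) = -p^5 - 5*p^4 + 3*p^2 + 13*p + 1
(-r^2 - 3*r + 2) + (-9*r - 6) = -r^2 - 12*r - 4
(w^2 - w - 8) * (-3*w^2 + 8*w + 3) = -3*w^4 + 11*w^3 + 19*w^2 - 67*w - 24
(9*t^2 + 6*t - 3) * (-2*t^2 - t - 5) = -18*t^4 - 21*t^3 - 45*t^2 - 27*t + 15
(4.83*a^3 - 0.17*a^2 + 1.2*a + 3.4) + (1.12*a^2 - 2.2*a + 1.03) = 4.83*a^3 + 0.95*a^2 - 1.0*a + 4.43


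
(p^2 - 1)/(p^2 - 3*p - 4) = (p - 1)/(p - 4)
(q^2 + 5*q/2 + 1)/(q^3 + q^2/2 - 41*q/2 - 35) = (2*q + 1)/(2*q^2 - 3*q - 35)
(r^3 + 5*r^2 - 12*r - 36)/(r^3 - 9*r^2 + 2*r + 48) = (r + 6)/(r - 8)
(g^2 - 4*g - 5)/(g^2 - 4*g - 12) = (-g^2 + 4*g + 5)/(-g^2 + 4*g + 12)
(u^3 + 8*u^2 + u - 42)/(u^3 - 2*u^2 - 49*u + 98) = (u + 3)/(u - 7)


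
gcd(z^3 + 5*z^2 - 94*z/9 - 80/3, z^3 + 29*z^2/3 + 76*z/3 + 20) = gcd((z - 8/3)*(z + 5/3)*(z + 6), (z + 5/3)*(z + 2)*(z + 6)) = z^2 + 23*z/3 + 10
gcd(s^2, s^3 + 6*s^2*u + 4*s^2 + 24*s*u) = s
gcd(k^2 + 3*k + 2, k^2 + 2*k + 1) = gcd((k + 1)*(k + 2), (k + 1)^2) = k + 1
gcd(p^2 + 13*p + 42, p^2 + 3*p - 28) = p + 7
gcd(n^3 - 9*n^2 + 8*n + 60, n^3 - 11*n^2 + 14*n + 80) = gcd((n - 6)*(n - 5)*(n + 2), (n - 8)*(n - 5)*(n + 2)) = n^2 - 3*n - 10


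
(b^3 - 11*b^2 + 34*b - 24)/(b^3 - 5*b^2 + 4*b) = (b - 6)/b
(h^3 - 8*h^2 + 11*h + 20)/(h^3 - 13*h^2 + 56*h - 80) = (h + 1)/(h - 4)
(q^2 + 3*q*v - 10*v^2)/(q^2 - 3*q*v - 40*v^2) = (q - 2*v)/(q - 8*v)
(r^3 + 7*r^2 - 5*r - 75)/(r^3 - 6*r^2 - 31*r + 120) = (r + 5)/(r - 8)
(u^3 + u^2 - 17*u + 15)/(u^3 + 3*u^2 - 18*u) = (u^2 + 4*u - 5)/(u*(u + 6))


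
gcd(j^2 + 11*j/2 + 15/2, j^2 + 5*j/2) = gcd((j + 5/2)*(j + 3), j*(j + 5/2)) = j + 5/2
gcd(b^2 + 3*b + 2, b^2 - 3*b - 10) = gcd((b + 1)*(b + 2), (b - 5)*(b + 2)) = b + 2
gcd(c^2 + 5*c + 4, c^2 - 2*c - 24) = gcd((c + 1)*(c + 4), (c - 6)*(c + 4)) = c + 4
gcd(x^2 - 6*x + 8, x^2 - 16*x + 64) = 1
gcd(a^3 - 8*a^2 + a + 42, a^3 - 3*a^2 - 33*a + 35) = a - 7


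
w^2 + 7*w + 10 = (w + 2)*(w + 5)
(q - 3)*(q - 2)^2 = q^3 - 7*q^2 + 16*q - 12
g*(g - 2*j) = g^2 - 2*g*j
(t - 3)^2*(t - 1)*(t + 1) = t^4 - 6*t^3 + 8*t^2 + 6*t - 9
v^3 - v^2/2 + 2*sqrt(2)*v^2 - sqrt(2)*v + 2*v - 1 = (v - 1/2)*(v + sqrt(2))^2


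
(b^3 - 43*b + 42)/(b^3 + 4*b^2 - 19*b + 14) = (b - 6)/(b - 2)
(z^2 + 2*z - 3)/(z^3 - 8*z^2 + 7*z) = (z + 3)/(z*(z - 7))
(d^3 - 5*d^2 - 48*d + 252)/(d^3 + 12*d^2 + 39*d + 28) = (d^2 - 12*d + 36)/(d^2 + 5*d + 4)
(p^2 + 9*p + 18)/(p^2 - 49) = (p^2 + 9*p + 18)/(p^2 - 49)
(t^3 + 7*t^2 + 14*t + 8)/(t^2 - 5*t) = (t^3 + 7*t^2 + 14*t + 8)/(t*(t - 5))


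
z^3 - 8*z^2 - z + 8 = (z - 8)*(z - 1)*(z + 1)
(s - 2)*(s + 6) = s^2 + 4*s - 12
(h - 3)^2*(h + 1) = h^3 - 5*h^2 + 3*h + 9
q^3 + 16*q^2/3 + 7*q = q*(q + 7/3)*(q + 3)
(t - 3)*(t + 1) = t^2 - 2*t - 3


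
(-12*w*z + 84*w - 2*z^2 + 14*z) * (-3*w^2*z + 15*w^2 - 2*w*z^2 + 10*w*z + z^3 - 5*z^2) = 36*w^3*z^2 - 432*w^3*z + 1260*w^3 + 30*w^2*z^3 - 360*w^2*z^2 + 1050*w^2*z - 8*w*z^4 + 96*w*z^3 - 280*w*z^2 - 2*z^5 + 24*z^4 - 70*z^3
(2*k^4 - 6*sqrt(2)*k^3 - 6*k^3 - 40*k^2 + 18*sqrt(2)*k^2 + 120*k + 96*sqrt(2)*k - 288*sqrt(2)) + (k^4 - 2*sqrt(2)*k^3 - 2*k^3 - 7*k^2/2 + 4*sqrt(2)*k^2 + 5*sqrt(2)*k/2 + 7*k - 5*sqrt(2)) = 3*k^4 - 8*sqrt(2)*k^3 - 8*k^3 - 87*k^2/2 + 22*sqrt(2)*k^2 + 127*k + 197*sqrt(2)*k/2 - 293*sqrt(2)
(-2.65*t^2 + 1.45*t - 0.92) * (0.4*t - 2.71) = -1.06*t^3 + 7.7615*t^2 - 4.2975*t + 2.4932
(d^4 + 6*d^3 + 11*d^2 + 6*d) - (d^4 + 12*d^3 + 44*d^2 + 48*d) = -6*d^3 - 33*d^2 - 42*d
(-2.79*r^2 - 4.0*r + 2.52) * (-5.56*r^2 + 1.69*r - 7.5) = 15.5124*r^4 + 17.5249*r^3 + 0.1538*r^2 + 34.2588*r - 18.9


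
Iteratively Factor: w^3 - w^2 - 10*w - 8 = (w + 2)*(w^2 - 3*w - 4) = (w + 1)*(w + 2)*(w - 4)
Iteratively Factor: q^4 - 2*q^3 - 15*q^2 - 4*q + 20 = (q - 1)*(q^3 - q^2 - 16*q - 20) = (q - 1)*(q + 2)*(q^2 - 3*q - 10) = (q - 5)*(q - 1)*(q + 2)*(q + 2)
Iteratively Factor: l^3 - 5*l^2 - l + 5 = (l + 1)*(l^2 - 6*l + 5) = (l - 5)*(l + 1)*(l - 1)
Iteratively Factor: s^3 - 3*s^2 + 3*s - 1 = (s - 1)*(s^2 - 2*s + 1) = (s - 1)^2*(s - 1)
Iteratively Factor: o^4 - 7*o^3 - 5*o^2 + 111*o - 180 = (o - 3)*(o^3 - 4*o^2 - 17*o + 60) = (o - 3)^2*(o^2 - o - 20) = (o - 5)*(o - 3)^2*(o + 4)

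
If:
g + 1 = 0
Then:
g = -1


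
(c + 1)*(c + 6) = c^2 + 7*c + 6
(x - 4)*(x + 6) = x^2 + 2*x - 24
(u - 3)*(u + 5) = u^2 + 2*u - 15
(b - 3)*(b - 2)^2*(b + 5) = b^4 - 2*b^3 - 19*b^2 + 68*b - 60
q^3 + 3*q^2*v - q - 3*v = (q - 1)*(q + 1)*(q + 3*v)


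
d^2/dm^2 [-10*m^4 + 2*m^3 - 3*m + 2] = 12*m*(1 - 10*m)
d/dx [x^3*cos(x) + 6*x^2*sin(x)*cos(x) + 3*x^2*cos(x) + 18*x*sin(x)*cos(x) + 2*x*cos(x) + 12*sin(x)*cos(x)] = -x^3*sin(x) + 6*x^2*cos(2*x) + 3*sqrt(2)*x^2*cos(x + pi/4) - 2*x*sin(x) + 6*x*sin(2*x) + 6*x*cos(x) + 18*x*cos(2*x) + 9*sin(2*x) + 2*cos(x) + 12*cos(2*x)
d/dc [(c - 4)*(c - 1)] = 2*c - 5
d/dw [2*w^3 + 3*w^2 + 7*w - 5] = 6*w^2 + 6*w + 7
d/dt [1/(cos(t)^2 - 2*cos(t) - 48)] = 2*(cos(t) - 1)*sin(t)/(sin(t)^2 + 2*cos(t) + 47)^2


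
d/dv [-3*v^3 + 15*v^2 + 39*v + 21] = -9*v^2 + 30*v + 39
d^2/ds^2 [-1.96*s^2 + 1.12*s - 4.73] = -3.92000000000000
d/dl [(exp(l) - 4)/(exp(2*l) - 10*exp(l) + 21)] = (-2*(exp(l) - 5)*(exp(l) - 4) + exp(2*l) - 10*exp(l) + 21)*exp(l)/(exp(2*l) - 10*exp(l) + 21)^2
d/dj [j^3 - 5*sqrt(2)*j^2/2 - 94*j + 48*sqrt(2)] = 3*j^2 - 5*sqrt(2)*j - 94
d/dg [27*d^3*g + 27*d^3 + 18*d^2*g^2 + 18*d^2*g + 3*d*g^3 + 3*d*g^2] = 3*d*(9*d^2 + 12*d*g + 6*d + 3*g^2 + 2*g)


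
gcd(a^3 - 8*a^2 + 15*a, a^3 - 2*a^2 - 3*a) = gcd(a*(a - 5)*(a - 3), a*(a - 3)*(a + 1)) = a^2 - 3*a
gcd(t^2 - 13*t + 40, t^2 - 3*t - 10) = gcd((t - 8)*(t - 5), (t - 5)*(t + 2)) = t - 5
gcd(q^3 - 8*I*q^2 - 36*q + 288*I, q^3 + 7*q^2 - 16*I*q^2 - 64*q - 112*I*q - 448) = q - 8*I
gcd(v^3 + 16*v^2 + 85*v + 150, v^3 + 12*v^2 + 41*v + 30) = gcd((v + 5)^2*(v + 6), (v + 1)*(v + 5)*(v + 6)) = v^2 + 11*v + 30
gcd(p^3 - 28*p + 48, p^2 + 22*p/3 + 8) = p + 6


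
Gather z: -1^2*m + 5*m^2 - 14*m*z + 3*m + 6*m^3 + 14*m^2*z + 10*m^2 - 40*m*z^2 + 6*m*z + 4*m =6*m^3 + 15*m^2 - 40*m*z^2 + 6*m + z*(14*m^2 - 8*m)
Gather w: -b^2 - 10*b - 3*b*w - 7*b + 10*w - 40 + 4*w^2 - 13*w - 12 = -b^2 - 17*b + 4*w^2 + w*(-3*b - 3) - 52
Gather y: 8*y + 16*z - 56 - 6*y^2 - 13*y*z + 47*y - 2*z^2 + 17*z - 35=-6*y^2 + y*(55 - 13*z) - 2*z^2 + 33*z - 91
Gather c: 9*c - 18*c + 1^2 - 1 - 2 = -9*c - 2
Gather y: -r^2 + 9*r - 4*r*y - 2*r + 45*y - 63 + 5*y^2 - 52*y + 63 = -r^2 + 7*r + 5*y^2 + y*(-4*r - 7)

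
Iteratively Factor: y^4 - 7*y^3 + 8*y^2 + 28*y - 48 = (y - 3)*(y^3 - 4*y^2 - 4*y + 16) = (y - 3)*(y + 2)*(y^2 - 6*y + 8) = (y - 3)*(y - 2)*(y + 2)*(y - 4)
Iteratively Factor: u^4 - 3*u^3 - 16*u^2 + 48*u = (u + 4)*(u^3 - 7*u^2 + 12*u) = (u - 4)*(u + 4)*(u^2 - 3*u) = (u - 4)*(u - 3)*(u + 4)*(u)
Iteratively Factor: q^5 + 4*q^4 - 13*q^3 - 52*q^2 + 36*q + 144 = (q - 3)*(q^4 + 7*q^3 + 8*q^2 - 28*q - 48) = (q - 3)*(q + 4)*(q^3 + 3*q^2 - 4*q - 12) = (q - 3)*(q + 3)*(q + 4)*(q^2 - 4) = (q - 3)*(q - 2)*(q + 3)*(q + 4)*(q + 2)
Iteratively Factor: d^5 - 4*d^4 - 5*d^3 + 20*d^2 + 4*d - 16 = (d - 1)*(d^4 - 3*d^3 - 8*d^2 + 12*d + 16) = (d - 1)*(d + 1)*(d^3 - 4*d^2 - 4*d + 16) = (d - 1)*(d + 1)*(d + 2)*(d^2 - 6*d + 8) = (d - 4)*(d - 1)*(d + 1)*(d + 2)*(d - 2)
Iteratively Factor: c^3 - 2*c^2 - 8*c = (c + 2)*(c^2 - 4*c) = (c - 4)*(c + 2)*(c)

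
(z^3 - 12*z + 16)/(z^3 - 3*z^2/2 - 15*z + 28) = 2*(z - 2)/(2*z - 7)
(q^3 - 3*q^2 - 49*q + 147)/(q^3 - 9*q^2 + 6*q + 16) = (q^3 - 3*q^2 - 49*q + 147)/(q^3 - 9*q^2 + 6*q + 16)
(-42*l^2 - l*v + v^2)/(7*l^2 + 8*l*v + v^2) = (-42*l^2 - l*v + v^2)/(7*l^2 + 8*l*v + v^2)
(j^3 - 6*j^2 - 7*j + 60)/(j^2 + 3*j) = j - 9 + 20/j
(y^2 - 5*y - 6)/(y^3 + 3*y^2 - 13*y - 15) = (y - 6)/(y^2 + 2*y - 15)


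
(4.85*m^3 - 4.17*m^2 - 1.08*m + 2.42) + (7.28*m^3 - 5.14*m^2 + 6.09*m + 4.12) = 12.13*m^3 - 9.31*m^2 + 5.01*m + 6.54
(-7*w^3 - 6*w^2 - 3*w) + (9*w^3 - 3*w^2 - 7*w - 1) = 2*w^3 - 9*w^2 - 10*w - 1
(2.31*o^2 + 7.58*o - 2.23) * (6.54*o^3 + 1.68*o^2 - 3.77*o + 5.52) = 15.1074*o^5 + 53.454*o^4 - 10.5585*o^3 - 19.5718*o^2 + 50.2487*o - 12.3096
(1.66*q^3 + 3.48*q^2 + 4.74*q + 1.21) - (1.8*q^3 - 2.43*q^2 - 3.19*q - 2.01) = -0.14*q^3 + 5.91*q^2 + 7.93*q + 3.22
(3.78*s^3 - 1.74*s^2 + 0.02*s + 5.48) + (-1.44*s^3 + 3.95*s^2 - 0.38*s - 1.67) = 2.34*s^3 + 2.21*s^2 - 0.36*s + 3.81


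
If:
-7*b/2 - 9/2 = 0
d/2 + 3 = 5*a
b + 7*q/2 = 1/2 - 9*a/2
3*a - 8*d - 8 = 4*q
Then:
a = 1860/3521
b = -9/7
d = -2526/3521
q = -85/503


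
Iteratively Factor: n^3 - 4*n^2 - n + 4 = (n - 4)*(n^2 - 1) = (n - 4)*(n - 1)*(n + 1)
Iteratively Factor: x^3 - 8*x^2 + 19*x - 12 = (x - 1)*(x^2 - 7*x + 12) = (x - 3)*(x - 1)*(x - 4)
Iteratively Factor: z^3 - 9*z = (z)*(z^2 - 9) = z*(z + 3)*(z - 3)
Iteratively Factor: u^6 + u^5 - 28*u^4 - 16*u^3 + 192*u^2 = (u + 4)*(u^5 - 3*u^4 - 16*u^3 + 48*u^2) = u*(u + 4)*(u^4 - 3*u^3 - 16*u^2 + 48*u) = u*(u + 4)^2*(u^3 - 7*u^2 + 12*u) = u*(u - 4)*(u + 4)^2*(u^2 - 3*u) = u*(u - 4)*(u - 3)*(u + 4)^2*(u)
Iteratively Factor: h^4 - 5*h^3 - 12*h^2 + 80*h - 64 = (h - 1)*(h^3 - 4*h^2 - 16*h + 64) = (h - 4)*(h - 1)*(h^2 - 16) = (h - 4)*(h - 1)*(h + 4)*(h - 4)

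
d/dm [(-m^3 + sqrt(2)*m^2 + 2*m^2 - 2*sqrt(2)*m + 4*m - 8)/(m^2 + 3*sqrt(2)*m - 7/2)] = 2*(-2*m^4 - 12*sqrt(2)*m^3 + 16*sqrt(2)*m^2 + 25*m^2 - 14*sqrt(2)*m + 4*m - 28 + 62*sqrt(2))/(4*m^4 + 24*sqrt(2)*m^3 + 44*m^2 - 84*sqrt(2)*m + 49)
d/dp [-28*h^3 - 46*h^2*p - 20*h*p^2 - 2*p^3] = -46*h^2 - 40*h*p - 6*p^2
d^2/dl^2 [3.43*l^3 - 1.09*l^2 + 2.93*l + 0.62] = 20.58*l - 2.18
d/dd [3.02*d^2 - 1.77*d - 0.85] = 6.04*d - 1.77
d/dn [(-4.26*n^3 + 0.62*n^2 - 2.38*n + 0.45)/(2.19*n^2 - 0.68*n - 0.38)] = (-9.3294*n^4 + 5.7936*n^3 + 9.647*n^2 - 2.4422*n + 1.2104)/(4.7961*n^4 - 2.9784*n^3 - 1.202*n^2 + 0.5168*n + 0.1444)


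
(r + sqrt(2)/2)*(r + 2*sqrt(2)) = r^2 + 5*sqrt(2)*r/2 + 2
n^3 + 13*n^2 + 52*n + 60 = (n + 2)*(n + 5)*(n + 6)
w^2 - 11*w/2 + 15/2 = (w - 3)*(w - 5/2)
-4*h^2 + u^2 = (-2*h + u)*(2*h + u)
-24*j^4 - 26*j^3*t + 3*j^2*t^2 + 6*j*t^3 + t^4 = (-2*j + t)*(j + t)*(3*j + t)*(4*j + t)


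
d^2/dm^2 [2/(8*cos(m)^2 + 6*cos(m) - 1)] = 4*(-128*sin(m)^4 + 98*sin(m)^2 + 87*cos(m) - 18*cos(3*m) + 74)/(-8*sin(m)^2 + 6*cos(m) + 7)^3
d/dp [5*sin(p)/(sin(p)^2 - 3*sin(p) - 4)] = 5*(cos(p)^2 - 5)*cos(p)/((sin(p) - 4)^2*(sin(p) + 1)^2)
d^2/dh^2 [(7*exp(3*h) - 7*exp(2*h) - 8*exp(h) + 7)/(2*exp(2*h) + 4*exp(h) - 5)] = (28*exp(6*h) + 168*exp(5*h) + 332*exp(4*h) - 1756*exp(3*h) + 1683*exp(2*h) - 468*exp(h) - 60)*exp(h)/(8*exp(6*h) + 48*exp(5*h) + 36*exp(4*h) - 176*exp(3*h) - 90*exp(2*h) + 300*exp(h) - 125)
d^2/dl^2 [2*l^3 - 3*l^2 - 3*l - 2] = 12*l - 6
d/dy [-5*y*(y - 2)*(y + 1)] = -15*y^2 + 10*y + 10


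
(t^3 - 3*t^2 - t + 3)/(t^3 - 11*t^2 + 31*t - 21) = (t + 1)/(t - 7)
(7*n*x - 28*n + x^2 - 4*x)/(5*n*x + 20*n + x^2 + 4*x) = (7*n*x - 28*n + x^2 - 4*x)/(5*n*x + 20*n + x^2 + 4*x)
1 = 1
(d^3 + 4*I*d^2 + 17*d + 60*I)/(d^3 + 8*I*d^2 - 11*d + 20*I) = (d^2 - I*d + 12)/(d^2 + 3*I*d + 4)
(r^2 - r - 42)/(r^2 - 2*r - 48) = (r - 7)/(r - 8)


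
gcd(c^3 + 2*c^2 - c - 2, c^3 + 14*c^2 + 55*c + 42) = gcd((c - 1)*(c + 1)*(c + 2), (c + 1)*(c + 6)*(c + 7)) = c + 1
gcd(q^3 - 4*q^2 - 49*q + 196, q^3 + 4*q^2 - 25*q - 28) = q^2 + 3*q - 28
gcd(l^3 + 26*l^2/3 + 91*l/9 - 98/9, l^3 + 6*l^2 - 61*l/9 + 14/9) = l^2 + 19*l/3 - 14/3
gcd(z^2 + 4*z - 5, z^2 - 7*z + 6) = z - 1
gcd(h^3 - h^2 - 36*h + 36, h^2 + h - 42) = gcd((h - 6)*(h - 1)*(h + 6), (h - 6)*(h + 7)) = h - 6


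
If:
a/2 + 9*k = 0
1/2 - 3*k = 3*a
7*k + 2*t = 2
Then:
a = 3/17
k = -1/102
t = 211/204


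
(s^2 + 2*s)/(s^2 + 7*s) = (s + 2)/(s + 7)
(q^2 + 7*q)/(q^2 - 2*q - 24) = q*(q + 7)/(q^2 - 2*q - 24)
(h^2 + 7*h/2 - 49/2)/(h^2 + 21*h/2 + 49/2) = (2*h - 7)/(2*h + 7)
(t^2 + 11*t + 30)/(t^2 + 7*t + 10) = (t + 6)/(t + 2)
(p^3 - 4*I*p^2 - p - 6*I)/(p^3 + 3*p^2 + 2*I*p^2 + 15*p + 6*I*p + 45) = (p^2 - I*p + 2)/(p^2 + p*(3 + 5*I) + 15*I)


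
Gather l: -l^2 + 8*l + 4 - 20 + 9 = -l^2 + 8*l - 7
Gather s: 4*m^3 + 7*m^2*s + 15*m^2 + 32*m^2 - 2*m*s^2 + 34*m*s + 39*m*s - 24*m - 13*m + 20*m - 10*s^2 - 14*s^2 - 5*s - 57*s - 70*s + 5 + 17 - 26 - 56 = 4*m^3 + 47*m^2 - 17*m + s^2*(-2*m - 24) + s*(7*m^2 + 73*m - 132) - 60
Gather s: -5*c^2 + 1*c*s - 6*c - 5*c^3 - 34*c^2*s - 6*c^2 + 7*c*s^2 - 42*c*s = -5*c^3 - 11*c^2 + 7*c*s^2 - 6*c + s*(-34*c^2 - 41*c)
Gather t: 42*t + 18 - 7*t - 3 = 35*t + 15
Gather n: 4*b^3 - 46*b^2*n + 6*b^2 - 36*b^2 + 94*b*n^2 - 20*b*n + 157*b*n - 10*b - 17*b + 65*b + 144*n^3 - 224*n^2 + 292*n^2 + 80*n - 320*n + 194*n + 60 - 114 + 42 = 4*b^3 - 30*b^2 + 38*b + 144*n^3 + n^2*(94*b + 68) + n*(-46*b^2 + 137*b - 46) - 12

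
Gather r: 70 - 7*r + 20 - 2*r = 90 - 9*r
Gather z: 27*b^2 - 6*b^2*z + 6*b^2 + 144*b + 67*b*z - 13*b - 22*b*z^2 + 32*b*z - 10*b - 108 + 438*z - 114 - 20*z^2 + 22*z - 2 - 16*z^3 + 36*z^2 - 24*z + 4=33*b^2 + 121*b - 16*z^3 + z^2*(16 - 22*b) + z*(-6*b^2 + 99*b + 436) - 220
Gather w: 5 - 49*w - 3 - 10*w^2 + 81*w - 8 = -10*w^2 + 32*w - 6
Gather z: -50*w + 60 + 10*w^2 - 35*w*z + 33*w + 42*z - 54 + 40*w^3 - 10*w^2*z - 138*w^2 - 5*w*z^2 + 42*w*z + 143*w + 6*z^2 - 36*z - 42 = 40*w^3 - 128*w^2 + 126*w + z^2*(6 - 5*w) + z*(-10*w^2 + 7*w + 6) - 36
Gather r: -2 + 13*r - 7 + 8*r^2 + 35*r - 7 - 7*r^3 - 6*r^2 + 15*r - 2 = -7*r^3 + 2*r^2 + 63*r - 18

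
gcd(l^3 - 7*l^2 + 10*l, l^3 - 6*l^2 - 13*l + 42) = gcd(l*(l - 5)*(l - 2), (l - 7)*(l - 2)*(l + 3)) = l - 2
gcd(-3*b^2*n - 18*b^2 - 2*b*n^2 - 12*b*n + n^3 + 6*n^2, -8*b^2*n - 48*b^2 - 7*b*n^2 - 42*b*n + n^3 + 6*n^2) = b*n + 6*b + n^2 + 6*n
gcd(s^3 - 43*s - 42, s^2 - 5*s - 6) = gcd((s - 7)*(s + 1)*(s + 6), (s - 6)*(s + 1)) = s + 1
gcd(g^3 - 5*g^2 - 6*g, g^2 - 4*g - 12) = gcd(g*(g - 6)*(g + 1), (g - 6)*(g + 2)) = g - 6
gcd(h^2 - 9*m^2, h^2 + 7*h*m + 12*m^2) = h + 3*m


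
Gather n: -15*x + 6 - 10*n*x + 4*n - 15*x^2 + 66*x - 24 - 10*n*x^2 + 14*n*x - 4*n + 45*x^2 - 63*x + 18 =n*(-10*x^2 + 4*x) + 30*x^2 - 12*x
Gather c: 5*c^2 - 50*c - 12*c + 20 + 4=5*c^2 - 62*c + 24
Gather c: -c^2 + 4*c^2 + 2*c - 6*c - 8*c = 3*c^2 - 12*c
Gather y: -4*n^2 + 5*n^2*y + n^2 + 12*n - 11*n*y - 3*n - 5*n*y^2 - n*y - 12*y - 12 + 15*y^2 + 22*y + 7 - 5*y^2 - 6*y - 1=-3*n^2 + 9*n + y^2*(10 - 5*n) + y*(5*n^2 - 12*n + 4) - 6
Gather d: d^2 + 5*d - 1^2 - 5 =d^2 + 5*d - 6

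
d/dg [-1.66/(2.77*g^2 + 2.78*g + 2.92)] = (9.1964*g + 4.6148)/(2.77*g^2 + 2.78*g + 2.92)^2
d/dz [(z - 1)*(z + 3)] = 2*z + 2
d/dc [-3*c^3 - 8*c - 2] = -9*c^2 - 8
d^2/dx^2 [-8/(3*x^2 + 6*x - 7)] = 48*(3*x^2 + 6*x - 12*(x + 1)^2 - 7)/(3*x^2 + 6*x - 7)^3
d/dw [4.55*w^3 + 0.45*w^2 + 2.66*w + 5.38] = 13.65*w^2 + 0.9*w + 2.66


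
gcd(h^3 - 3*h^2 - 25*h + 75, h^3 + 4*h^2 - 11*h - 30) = h^2 + 2*h - 15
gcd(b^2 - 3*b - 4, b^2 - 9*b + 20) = b - 4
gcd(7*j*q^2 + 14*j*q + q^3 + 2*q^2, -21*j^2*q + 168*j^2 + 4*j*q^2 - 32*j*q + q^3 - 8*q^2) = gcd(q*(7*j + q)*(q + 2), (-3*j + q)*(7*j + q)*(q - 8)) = 7*j + q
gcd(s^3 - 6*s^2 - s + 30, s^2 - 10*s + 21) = s - 3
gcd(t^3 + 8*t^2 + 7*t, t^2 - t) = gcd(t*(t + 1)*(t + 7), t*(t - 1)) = t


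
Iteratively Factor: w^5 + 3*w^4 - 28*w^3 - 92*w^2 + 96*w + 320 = (w + 4)*(w^4 - w^3 - 24*w^2 + 4*w + 80) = (w - 2)*(w + 4)*(w^3 + w^2 - 22*w - 40) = (w - 2)*(w + 4)^2*(w^2 - 3*w - 10) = (w - 5)*(w - 2)*(w + 4)^2*(w + 2)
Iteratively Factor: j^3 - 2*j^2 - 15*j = (j - 5)*(j^2 + 3*j) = j*(j - 5)*(j + 3)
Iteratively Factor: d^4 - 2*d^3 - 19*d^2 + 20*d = (d)*(d^3 - 2*d^2 - 19*d + 20) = d*(d - 1)*(d^2 - d - 20) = d*(d - 5)*(d - 1)*(d + 4)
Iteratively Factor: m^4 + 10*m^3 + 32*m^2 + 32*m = (m + 4)*(m^3 + 6*m^2 + 8*m) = (m + 2)*(m + 4)*(m^2 + 4*m) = (m + 2)*(m + 4)^2*(m)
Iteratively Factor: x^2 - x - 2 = (x + 1)*(x - 2)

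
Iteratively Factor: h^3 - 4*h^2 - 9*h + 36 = (h - 3)*(h^2 - h - 12) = (h - 4)*(h - 3)*(h + 3)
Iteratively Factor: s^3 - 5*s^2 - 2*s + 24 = (s + 2)*(s^2 - 7*s + 12) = (s - 4)*(s + 2)*(s - 3)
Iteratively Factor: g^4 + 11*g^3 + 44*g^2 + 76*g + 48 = (g + 3)*(g^3 + 8*g^2 + 20*g + 16) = (g + 3)*(g + 4)*(g^2 + 4*g + 4) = (g + 2)*(g + 3)*(g + 4)*(g + 2)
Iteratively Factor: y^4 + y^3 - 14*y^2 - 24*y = (y)*(y^3 + y^2 - 14*y - 24) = y*(y - 4)*(y^2 + 5*y + 6) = y*(y - 4)*(y + 2)*(y + 3)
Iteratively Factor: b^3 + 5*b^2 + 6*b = (b + 2)*(b^2 + 3*b) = (b + 2)*(b + 3)*(b)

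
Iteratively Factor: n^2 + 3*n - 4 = (n - 1)*(n + 4)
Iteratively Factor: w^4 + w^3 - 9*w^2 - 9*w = (w - 3)*(w^3 + 4*w^2 + 3*w) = (w - 3)*(w + 3)*(w^2 + w) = w*(w - 3)*(w + 3)*(w + 1)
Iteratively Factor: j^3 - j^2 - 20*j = (j - 5)*(j^2 + 4*j) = j*(j - 5)*(j + 4)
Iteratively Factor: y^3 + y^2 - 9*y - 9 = (y + 3)*(y^2 - 2*y - 3) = (y - 3)*(y + 3)*(y + 1)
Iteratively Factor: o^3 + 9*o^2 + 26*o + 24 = (o + 3)*(o^2 + 6*o + 8) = (o + 2)*(o + 3)*(o + 4)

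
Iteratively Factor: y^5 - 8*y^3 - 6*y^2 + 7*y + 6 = (y + 1)*(y^4 - y^3 - 7*y^2 + y + 6) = (y - 3)*(y + 1)*(y^3 + 2*y^2 - y - 2) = (y - 3)*(y + 1)*(y + 2)*(y^2 - 1) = (y - 3)*(y + 1)^2*(y + 2)*(y - 1)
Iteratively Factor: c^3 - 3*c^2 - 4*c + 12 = (c - 2)*(c^2 - c - 6) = (c - 2)*(c + 2)*(c - 3)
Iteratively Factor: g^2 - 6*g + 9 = (g - 3)*(g - 3)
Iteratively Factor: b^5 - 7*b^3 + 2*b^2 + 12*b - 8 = (b + 2)*(b^4 - 2*b^3 - 3*b^2 + 8*b - 4) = (b - 2)*(b + 2)*(b^3 - 3*b + 2) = (b - 2)*(b - 1)*(b + 2)*(b^2 + b - 2) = (b - 2)*(b - 1)^2*(b + 2)*(b + 2)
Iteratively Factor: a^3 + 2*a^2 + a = (a)*(a^2 + 2*a + 1) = a*(a + 1)*(a + 1)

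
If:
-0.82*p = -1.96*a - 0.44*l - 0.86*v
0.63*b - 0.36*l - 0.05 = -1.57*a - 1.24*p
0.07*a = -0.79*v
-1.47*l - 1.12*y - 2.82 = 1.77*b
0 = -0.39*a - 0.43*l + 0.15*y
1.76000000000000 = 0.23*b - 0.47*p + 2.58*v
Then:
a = -0.38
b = 3.59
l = -1.72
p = -1.80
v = 0.03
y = -5.93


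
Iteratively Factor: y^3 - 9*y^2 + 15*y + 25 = (y + 1)*(y^2 - 10*y + 25) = (y - 5)*(y + 1)*(y - 5)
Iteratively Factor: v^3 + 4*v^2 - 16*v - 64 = (v + 4)*(v^2 - 16) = (v - 4)*(v + 4)*(v + 4)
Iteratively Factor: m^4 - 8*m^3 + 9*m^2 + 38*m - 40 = (m - 5)*(m^3 - 3*m^2 - 6*m + 8) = (m - 5)*(m + 2)*(m^2 - 5*m + 4) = (m - 5)*(m - 4)*(m + 2)*(m - 1)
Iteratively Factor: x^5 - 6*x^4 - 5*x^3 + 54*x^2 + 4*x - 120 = (x - 3)*(x^4 - 3*x^3 - 14*x^2 + 12*x + 40) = (x - 3)*(x - 2)*(x^3 - x^2 - 16*x - 20) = (x - 5)*(x - 3)*(x - 2)*(x^2 + 4*x + 4) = (x - 5)*(x - 3)*(x - 2)*(x + 2)*(x + 2)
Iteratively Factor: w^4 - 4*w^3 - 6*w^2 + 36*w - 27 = (w - 1)*(w^3 - 3*w^2 - 9*w + 27) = (w - 1)*(w + 3)*(w^2 - 6*w + 9) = (w - 3)*(w - 1)*(w + 3)*(w - 3)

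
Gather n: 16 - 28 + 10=-2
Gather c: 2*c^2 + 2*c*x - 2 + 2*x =2*c^2 + 2*c*x + 2*x - 2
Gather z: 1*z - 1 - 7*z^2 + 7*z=-7*z^2 + 8*z - 1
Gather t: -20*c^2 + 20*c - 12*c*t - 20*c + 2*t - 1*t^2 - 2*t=-20*c^2 - 12*c*t - t^2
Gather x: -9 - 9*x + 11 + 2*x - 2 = -7*x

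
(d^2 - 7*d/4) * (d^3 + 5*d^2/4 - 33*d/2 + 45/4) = d^5 - d^4/2 - 299*d^3/16 + 321*d^2/8 - 315*d/16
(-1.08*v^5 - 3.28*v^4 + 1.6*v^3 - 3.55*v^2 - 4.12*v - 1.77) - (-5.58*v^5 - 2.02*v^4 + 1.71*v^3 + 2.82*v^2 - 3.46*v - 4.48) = 4.5*v^5 - 1.26*v^4 - 0.11*v^3 - 6.37*v^2 - 0.66*v + 2.71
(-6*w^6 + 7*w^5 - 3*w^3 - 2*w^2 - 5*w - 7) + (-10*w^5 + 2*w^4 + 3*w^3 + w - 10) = -6*w^6 - 3*w^5 + 2*w^4 - 2*w^2 - 4*w - 17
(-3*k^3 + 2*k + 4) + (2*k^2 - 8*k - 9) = -3*k^3 + 2*k^2 - 6*k - 5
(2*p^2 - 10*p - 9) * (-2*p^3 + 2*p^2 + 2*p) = -4*p^5 + 24*p^4 + 2*p^3 - 38*p^2 - 18*p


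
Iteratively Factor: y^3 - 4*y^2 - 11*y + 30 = (y + 3)*(y^2 - 7*y + 10) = (y - 5)*(y + 3)*(y - 2)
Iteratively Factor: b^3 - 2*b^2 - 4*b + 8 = (b - 2)*(b^2 - 4) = (b - 2)^2*(b + 2)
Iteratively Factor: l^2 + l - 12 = (l + 4)*(l - 3)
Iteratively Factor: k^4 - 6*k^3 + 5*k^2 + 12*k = (k - 3)*(k^3 - 3*k^2 - 4*k) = (k - 3)*(k + 1)*(k^2 - 4*k) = (k - 4)*(k - 3)*(k + 1)*(k)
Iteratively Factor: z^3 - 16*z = (z - 4)*(z^2 + 4*z) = (z - 4)*(z + 4)*(z)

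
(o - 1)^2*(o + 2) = o^3 - 3*o + 2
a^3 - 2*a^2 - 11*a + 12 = (a - 4)*(a - 1)*(a + 3)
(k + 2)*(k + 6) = k^2 + 8*k + 12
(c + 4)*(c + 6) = c^2 + 10*c + 24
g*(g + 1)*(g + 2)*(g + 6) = g^4 + 9*g^3 + 20*g^2 + 12*g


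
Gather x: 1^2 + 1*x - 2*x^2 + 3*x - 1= -2*x^2 + 4*x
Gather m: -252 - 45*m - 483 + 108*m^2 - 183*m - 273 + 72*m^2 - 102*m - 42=180*m^2 - 330*m - 1050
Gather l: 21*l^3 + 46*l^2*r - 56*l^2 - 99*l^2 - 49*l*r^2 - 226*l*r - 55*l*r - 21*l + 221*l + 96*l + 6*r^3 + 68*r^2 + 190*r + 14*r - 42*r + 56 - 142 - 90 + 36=21*l^3 + l^2*(46*r - 155) + l*(-49*r^2 - 281*r + 296) + 6*r^3 + 68*r^2 + 162*r - 140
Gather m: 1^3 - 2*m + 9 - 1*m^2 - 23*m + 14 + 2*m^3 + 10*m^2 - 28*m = 2*m^3 + 9*m^2 - 53*m + 24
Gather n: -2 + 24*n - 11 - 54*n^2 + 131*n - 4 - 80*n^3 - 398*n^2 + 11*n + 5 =-80*n^3 - 452*n^2 + 166*n - 12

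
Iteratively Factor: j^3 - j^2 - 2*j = (j + 1)*(j^2 - 2*j) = (j - 2)*(j + 1)*(j)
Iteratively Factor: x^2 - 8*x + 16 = (x - 4)*(x - 4)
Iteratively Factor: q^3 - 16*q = (q + 4)*(q^2 - 4*q) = q*(q + 4)*(q - 4)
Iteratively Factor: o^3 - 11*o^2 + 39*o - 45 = (o - 3)*(o^2 - 8*o + 15) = (o - 3)^2*(o - 5)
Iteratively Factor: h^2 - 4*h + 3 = (h - 1)*(h - 3)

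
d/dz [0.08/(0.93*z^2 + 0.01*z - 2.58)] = (-0.1488*z - 0.0008)/(0.93*z^2 + 0.01*z - 2.58)^2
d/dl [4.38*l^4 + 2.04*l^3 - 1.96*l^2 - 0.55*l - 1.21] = 17.52*l^3 + 6.12*l^2 - 3.92*l - 0.55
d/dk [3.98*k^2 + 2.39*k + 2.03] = 7.96*k + 2.39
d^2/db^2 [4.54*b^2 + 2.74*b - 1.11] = 9.08000000000000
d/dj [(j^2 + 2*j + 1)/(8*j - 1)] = 2*(4*j^2 - j - 5)/(64*j^2 - 16*j + 1)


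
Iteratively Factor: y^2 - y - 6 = (y + 2)*(y - 3)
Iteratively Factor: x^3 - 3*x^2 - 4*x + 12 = (x + 2)*(x^2 - 5*x + 6) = (x - 3)*(x + 2)*(x - 2)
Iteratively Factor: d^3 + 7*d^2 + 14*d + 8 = (d + 1)*(d^2 + 6*d + 8) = (d + 1)*(d + 4)*(d + 2)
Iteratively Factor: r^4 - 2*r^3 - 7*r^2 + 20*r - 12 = (r - 1)*(r^3 - r^2 - 8*r + 12) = (r - 1)*(r + 3)*(r^2 - 4*r + 4) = (r - 2)*(r - 1)*(r + 3)*(r - 2)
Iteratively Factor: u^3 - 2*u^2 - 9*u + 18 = (u + 3)*(u^2 - 5*u + 6) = (u - 3)*(u + 3)*(u - 2)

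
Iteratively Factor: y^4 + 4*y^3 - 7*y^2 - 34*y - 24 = (y - 3)*(y^3 + 7*y^2 + 14*y + 8) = (y - 3)*(y + 1)*(y^2 + 6*y + 8) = (y - 3)*(y + 1)*(y + 4)*(y + 2)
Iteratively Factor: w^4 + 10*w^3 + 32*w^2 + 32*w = (w + 4)*(w^3 + 6*w^2 + 8*w) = (w + 4)^2*(w^2 + 2*w) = w*(w + 4)^2*(w + 2)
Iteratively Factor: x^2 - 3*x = (x)*(x - 3)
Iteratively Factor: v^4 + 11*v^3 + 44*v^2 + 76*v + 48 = (v + 3)*(v^3 + 8*v^2 + 20*v + 16) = (v + 2)*(v + 3)*(v^2 + 6*v + 8) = (v + 2)*(v + 3)*(v + 4)*(v + 2)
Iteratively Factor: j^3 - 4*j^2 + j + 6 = (j + 1)*(j^2 - 5*j + 6) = (j - 2)*(j + 1)*(j - 3)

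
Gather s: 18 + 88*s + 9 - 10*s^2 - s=-10*s^2 + 87*s + 27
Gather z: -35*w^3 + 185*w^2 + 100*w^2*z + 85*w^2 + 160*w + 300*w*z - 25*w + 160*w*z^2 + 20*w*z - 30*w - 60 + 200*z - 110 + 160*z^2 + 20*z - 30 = -35*w^3 + 270*w^2 + 105*w + z^2*(160*w + 160) + z*(100*w^2 + 320*w + 220) - 200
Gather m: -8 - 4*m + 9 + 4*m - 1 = 0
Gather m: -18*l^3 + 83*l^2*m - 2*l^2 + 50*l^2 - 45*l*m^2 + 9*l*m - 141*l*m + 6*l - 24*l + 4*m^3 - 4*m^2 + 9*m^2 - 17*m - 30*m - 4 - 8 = -18*l^3 + 48*l^2 - 18*l + 4*m^3 + m^2*(5 - 45*l) + m*(83*l^2 - 132*l - 47) - 12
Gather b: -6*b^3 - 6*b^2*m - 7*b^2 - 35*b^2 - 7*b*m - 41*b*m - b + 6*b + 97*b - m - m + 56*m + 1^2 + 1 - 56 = -6*b^3 + b^2*(-6*m - 42) + b*(102 - 48*m) + 54*m - 54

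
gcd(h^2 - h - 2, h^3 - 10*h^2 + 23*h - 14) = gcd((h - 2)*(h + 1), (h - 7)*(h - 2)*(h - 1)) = h - 2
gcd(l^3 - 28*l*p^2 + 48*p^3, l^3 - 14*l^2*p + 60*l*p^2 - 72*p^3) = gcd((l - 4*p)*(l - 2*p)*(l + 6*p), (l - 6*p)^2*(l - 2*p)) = -l + 2*p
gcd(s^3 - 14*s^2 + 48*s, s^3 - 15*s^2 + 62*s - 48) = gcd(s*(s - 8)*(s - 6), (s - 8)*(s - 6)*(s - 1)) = s^2 - 14*s + 48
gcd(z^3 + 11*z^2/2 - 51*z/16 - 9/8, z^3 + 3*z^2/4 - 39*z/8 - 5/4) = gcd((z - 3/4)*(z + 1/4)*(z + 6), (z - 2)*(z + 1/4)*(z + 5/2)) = z + 1/4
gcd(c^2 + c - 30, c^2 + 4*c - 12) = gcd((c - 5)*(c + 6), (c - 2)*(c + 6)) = c + 6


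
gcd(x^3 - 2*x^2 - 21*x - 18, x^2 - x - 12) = x + 3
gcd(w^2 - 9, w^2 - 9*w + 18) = w - 3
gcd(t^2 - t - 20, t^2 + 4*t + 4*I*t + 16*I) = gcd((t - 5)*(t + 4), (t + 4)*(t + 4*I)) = t + 4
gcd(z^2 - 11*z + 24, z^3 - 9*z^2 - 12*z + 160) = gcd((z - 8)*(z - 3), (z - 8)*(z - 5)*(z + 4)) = z - 8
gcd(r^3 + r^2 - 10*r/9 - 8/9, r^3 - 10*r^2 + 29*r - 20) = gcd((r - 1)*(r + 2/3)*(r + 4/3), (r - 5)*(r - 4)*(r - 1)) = r - 1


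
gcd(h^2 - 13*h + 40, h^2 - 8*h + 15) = h - 5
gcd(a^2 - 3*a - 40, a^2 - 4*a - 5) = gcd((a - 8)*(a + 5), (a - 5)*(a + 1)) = 1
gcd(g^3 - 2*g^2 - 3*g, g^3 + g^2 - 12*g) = g^2 - 3*g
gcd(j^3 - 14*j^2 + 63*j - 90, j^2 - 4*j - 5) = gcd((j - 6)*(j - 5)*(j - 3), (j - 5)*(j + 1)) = j - 5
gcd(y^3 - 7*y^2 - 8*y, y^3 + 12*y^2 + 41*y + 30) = y + 1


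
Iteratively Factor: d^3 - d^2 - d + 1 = (d - 1)*(d^2 - 1) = (d - 1)^2*(d + 1)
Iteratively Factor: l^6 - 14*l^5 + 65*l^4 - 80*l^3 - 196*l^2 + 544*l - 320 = (l - 4)*(l^5 - 10*l^4 + 25*l^3 + 20*l^2 - 116*l + 80) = (l - 5)*(l - 4)*(l^4 - 5*l^3 + 20*l - 16) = (l - 5)*(l - 4)*(l - 1)*(l^3 - 4*l^2 - 4*l + 16) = (l - 5)*(l - 4)*(l - 1)*(l + 2)*(l^2 - 6*l + 8) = (l - 5)*(l - 4)*(l - 2)*(l - 1)*(l + 2)*(l - 4)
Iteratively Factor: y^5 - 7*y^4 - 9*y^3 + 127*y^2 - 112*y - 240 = (y - 4)*(y^4 - 3*y^3 - 21*y^2 + 43*y + 60) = (y - 5)*(y - 4)*(y^3 + 2*y^2 - 11*y - 12) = (y - 5)*(y - 4)*(y - 3)*(y^2 + 5*y + 4) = (y - 5)*(y - 4)*(y - 3)*(y + 4)*(y + 1)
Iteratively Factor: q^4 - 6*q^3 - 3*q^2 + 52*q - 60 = (q - 5)*(q^3 - q^2 - 8*q + 12) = (q - 5)*(q - 2)*(q^2 + q - 6) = (q - 5)*(q - 2)^2*(q + 3)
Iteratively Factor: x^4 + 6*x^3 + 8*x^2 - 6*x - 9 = (x + 3)*(x^3 + 3*x^2 - x - 3) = (x - 1)*(x + 3)*(x^2 + 4*x + 3) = (x - 1)*(x + 3)^2*(x + 1)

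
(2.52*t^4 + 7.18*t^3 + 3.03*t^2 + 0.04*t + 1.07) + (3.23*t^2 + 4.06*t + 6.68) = 2.52*t^4 + 7.18*t^3 + 6.26*t^2 + 4.1*t + 7.75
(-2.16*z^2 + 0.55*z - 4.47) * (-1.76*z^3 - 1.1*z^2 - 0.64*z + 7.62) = 3.8016*z^5 + 1.408*z^4 + 8.6446*z^3 - 11.8942*z^2 + 7.0518*z - 34.0614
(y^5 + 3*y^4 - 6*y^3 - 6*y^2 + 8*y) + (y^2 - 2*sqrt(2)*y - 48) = y^5 + 3*y^4 - 6*y^3 - 5*y^2 - 2*sqrt(2)*y + 8*y - 48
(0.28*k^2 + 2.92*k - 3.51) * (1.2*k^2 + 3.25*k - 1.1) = 0.336*k^4 + 4.414*k^3 + 4.97*k^2 - 14.6195*k + 3.861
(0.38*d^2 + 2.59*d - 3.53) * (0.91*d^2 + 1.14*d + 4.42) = 0.3458*d^4 + 2.7901*d^3 + 1.4199*d^2 + 7.4236*d - 15.6026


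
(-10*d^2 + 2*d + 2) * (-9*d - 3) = 90*d^3 + 12*d^2 - 24*d - 6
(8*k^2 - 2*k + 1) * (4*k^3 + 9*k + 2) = 32*k^5 - 8*k^4 + 76*k^3 - 2*k^2 + 5*k + 2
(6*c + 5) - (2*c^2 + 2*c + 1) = -2*c^2 + 4*c + 4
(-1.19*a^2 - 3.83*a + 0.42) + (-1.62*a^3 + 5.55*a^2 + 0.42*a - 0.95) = -1.62*a^3 + 4.36*a^2 - 3.41*a - 0.53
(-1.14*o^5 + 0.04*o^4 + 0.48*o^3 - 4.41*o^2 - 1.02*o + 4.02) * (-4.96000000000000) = 5.6544*o^5 - 0.1984*o^4 - 2.3808*o^3 + 21.8736*o^2 + 5.0592*o - 19.9392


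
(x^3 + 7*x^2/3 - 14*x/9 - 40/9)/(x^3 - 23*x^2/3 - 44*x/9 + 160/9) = (x + 2)/(x - 8)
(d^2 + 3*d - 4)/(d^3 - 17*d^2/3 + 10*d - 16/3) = 3*(d + 4)/(3*d^2 - 14*d + 16)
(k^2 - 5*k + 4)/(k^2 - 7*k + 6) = (k - 4)/(k - 6)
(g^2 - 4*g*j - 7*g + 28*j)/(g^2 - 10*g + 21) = (g - 4*j)/(g - 3)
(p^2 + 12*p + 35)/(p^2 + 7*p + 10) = (p + 7)/(p + 2)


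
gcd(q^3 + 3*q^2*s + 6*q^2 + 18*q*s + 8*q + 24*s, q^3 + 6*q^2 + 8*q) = q^2 + 6*q + 8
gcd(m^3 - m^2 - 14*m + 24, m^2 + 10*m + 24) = m + 4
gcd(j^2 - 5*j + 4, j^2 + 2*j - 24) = j - 4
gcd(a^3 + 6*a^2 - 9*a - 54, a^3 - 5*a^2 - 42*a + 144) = a^2 + 3*a - 18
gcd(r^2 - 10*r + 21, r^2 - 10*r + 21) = r^2 - 10*r + 21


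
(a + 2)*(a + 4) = a^2 + 6*a + 8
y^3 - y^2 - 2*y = y*(y - 2)*(y + 1)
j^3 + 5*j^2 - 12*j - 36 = (j - 3)*(j + 2)*(j + 6)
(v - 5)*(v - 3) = v^2 - 8*v + 15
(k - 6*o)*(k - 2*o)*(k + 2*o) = k^3 - 6*k^2*o - 4*k*o^2 + 24*o^3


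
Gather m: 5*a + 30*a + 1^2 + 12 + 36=35*a + 49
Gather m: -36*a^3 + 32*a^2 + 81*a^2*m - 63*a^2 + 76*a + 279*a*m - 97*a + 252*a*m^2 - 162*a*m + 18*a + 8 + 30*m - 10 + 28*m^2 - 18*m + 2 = -36*a^3 - 31*a^2 - 3*a + m^2*(252*a + 28) + m*(81*a^2 + 117*a + 12)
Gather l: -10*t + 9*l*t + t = 9*l*t - 9*t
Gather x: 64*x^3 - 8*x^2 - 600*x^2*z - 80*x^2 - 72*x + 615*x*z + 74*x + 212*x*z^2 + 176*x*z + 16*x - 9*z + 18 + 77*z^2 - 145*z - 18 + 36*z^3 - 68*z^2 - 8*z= 64*x^3 + x^2*(-600*z - 88) + x*(212*z^2 + 791*z + 18) + 36*z^3 + 9*z^2 - 162*z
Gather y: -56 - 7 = -63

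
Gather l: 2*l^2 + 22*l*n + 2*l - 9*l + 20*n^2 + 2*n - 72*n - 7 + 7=2*l^2 + l*(22*n - 7) + 20*n^2 - 70*n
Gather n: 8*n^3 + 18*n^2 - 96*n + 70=8*n^3 + 18*n^2 - 96*n + 70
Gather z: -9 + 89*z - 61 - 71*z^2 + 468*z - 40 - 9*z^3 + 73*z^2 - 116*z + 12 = -9*z^3 + 2*z^2 + 441*z - 98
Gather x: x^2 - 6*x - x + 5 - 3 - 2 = x^2 - 7*x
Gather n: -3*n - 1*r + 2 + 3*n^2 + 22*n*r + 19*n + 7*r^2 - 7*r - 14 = 3*n^2 + n*(22*r + 16) + 7*r^2 - 8*r - 12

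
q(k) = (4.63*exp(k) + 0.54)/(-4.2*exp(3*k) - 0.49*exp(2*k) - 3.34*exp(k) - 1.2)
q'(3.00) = 0.01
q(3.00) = 0.00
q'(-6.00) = -0.00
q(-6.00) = -0.46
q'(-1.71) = -0.17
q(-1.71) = -0.75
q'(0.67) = 0.38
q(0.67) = -0.23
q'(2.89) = 0.01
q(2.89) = -0.00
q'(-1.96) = -0.17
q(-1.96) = -0.70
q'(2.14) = 0.03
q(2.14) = -0.02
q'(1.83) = 0.05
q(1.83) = -0.03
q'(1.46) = 0.11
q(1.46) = -0.06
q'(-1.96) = -0.17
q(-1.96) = -0.70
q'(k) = (4.63*exp(k) + 0.54)*(12.6*exp(3*k) + 0.98*exp(2*k) + 3.34*exp(k))/(-4.2*exp(3*k) - 0.49*exp(2*k) - 3.34*exp(k) - 1.2)^2 + 4.63*exp(k)/(-4.2*exp(3*k) - 0.49*exp(2*k) - 3.34*exp(k) - 1.2)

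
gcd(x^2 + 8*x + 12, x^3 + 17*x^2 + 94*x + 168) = x + 6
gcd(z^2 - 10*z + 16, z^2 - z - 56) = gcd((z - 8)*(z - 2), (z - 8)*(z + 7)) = z - 8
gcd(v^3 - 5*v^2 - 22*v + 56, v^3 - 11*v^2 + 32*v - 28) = v^2 - 9*v + 14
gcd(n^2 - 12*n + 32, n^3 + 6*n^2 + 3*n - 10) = 1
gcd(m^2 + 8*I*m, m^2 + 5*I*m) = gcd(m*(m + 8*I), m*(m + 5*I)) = m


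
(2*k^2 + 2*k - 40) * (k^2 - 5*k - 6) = 2*k^4 - 8*k^3 - 62*k^2 + 188*k + 240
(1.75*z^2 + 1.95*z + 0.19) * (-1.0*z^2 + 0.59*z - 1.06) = -1.75*z^4 - 0.9175*z^3 - 0.8945*z^2 - 1.9549*z - 0.2014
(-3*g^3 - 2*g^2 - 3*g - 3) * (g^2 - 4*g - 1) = -3*g^5 + 10*g^4 + 8*g^3 + 11*g^2 + 15*g + 3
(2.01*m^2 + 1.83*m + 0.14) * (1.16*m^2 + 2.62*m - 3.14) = 2.3316*m^4 + 7.389*m^3 - 1.3544*m^2 - 5.3794*m - 0.4396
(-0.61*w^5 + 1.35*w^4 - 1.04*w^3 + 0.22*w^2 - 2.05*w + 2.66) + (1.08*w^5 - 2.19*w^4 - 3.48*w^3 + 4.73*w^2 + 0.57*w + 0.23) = 0.47*w^5 - 0.84*w^4 - 4.52*w^3 + 4.95*w^2 - 1.48*w + 2.89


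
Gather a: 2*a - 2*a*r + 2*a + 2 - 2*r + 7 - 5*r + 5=a*(4 - 2*r) - 7*r + 14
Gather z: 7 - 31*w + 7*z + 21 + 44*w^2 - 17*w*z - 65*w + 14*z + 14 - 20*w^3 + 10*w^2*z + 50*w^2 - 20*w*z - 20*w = -20*w^3 + 94*w^2 - 116*w + z*(10*w^2 - 37*w + 21) + 42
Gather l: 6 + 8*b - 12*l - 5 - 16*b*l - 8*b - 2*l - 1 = l*(-16*b - 14)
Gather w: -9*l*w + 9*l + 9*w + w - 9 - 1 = 9*l + w*(10 - 9*l) - 10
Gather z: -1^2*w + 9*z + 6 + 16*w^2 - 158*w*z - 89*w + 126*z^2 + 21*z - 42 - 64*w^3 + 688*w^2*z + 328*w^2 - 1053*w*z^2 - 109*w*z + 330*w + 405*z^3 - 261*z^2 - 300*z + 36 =-64*w^3 + 344*w^2 + 240*w + 405*z^3 + z^2*(-1053*w - 135) + z*(688*w^2 - 267*w - 270)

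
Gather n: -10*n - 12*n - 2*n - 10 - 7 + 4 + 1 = -24*n - 12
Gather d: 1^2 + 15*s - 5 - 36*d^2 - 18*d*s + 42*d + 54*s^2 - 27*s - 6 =-36*d^2 + d*(42 - 18*s) + 54*s^2 - 12*s - 10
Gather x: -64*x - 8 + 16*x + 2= -48*x - 6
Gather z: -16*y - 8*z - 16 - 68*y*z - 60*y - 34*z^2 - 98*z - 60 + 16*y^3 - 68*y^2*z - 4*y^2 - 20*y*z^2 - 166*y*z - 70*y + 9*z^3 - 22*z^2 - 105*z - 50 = 16*y^3 - 4*y^2 - 146*y + 9*z^3 + z^2*(-20*y - 56) + z*(-68*y^2 - 234*y - 211) - 126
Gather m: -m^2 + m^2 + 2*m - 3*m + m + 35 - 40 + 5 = 0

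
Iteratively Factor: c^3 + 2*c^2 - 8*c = (c)*(c^2 + 2*c - 8) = c*(c + 4)*(c - 2)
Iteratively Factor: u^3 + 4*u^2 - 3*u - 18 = (u + 3)*(u^2 + u - 6) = (u + 3)^2*(u - 2)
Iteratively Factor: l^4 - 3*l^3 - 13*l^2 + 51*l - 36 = (l - 1)*(l^3 - 2*l^2 - 15*l + 36) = (l - 1)*(l + 4)*(l^2 - 6*l + 9) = (l - 3)*(l - 1)*(l + 4)*(l - 3)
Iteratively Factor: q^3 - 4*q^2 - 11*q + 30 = (q - 2)*(q^2 - 2*q - 15) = (q - 5)*(q - 2)*(q + 3)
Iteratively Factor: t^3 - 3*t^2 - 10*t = (t - 5)*(t^2 + 2*t) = t*(t - 5)*(t + 2)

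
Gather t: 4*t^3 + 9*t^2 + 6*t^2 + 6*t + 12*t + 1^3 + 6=4*t^3 + 15*t^2 + 18*t + 7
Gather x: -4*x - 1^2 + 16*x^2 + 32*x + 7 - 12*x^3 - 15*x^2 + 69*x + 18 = -12*x^3 + x^2 + 97*x + 24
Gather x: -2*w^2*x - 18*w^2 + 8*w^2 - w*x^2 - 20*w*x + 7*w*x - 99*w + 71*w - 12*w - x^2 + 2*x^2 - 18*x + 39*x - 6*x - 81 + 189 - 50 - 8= -10*w^2 - 40*w + x^2*(1 - w) + x*(-2*w^2 - 13*w + 15) + 50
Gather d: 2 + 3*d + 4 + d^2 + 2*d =d^2 + 5*d + 6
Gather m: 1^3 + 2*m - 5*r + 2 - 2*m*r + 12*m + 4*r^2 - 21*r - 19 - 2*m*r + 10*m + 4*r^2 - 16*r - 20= m*(24 - 4*r) + 8*r^2 - 42*r - 36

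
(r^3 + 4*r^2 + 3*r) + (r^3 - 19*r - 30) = 2*r^3 + 4*r^2 - 16*r - 30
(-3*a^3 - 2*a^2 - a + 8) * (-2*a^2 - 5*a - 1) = 6*a^5 + 19*a^4 + 15*a^3 - 9*a^2 - 39*a - 8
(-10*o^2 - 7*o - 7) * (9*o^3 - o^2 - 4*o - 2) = -90*o^5 - 53*o^4 - 16*o^3 + 55*o^2 + 42*o + 14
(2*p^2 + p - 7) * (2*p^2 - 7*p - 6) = 4*p^4 - 12*p^3 - 33*p^2 + 43*p + 42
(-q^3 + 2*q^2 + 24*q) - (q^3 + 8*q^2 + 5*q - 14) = -2*q^3 - 6*q^2 + 19*q + 14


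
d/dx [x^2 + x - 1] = 2*x + 1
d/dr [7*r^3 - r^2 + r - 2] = 21*r^2 - 2*r + 1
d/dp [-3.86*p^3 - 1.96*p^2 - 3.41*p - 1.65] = -11.58*p^2 - 3.92*p - 3.41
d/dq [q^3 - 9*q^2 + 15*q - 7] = 3*q^2 - 18*q + 15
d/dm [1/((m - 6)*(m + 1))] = (5 - 2*m)/(m^4 - 10*m^3 + 13*m^2 + 60*m + 36)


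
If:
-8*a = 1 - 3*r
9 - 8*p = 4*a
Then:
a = 3*r/8 - 1/8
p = 19/16 - 3*r/16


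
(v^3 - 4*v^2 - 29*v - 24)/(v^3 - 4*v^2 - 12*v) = (-v^3 + 4*v^2 + 29*v + 24)/(v*(-v^2 + 4*v + 12))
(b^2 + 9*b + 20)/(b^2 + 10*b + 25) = (b + 4)/(b + 5)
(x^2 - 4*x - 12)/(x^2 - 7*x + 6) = (x + 2)/(x - 1)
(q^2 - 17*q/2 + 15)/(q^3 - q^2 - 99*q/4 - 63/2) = 2*(2*q - 5)/(4*q^2 + 20*q + 21)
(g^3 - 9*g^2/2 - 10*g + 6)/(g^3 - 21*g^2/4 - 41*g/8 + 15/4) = 4*(g + 2)/(4*g + 5)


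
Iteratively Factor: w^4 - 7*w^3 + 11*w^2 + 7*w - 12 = (w + 1)*(w^3 - 8*w^2 + 19*w - 12) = (w - 1)*(w + 1)*(w^2 - 7*w + 12) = (w - 3)*(w - 1)*(w + 1)*(w - 4)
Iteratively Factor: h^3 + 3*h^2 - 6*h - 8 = (h + 4)*(h^2 - h - 2) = (h - 2)*(h + 4)*(h + 1)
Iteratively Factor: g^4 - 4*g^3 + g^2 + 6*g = (g + 1)*(g^3 - 5*g^2 + 6*g) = (g - 3)*(g + 1)*(g^2 - 2*g) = (g - 3)*(g - 2)*(g + 1)*(g)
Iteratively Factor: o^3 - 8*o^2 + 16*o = (o - 4)*(o^2 - 4*o) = (o - 4)^2*(o)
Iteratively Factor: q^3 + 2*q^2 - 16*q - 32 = (q - 4)*(q^2 + 6*q + 8) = (q - 4)*(q + 2)*(q + 4)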